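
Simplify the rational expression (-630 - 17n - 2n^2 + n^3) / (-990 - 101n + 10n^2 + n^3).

(63 + 8n + n^2)/(99 + 20n + n^2)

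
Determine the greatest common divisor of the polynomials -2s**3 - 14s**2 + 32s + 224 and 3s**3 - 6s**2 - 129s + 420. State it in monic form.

Euclidean algorithm in ℚ[s]:
  -2s**3 - 14s**2 + 32s + 224 = (-2/3)(3s**3 - 6s**2 - 129s + 420) + (-18s**2 - 54s + 504)
  3s**3 - 6s**2 - 129s + 420 = (-(1/6)s + 5/6)(-18s**2 - 54s + 504) + (0)
Last nonzero remainder: -18s**2 - 54s + 504. Dividing through by -18 gives the monic gcd s**2 + 3s - 28.

s**2 + 3s - 28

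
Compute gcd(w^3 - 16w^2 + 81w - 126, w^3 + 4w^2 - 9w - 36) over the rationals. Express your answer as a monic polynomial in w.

w - 3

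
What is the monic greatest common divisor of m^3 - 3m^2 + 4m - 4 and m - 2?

m - 2

By polynomial division,
  m^3 - 3m^2 + 4m - 4 = (m^2 - m + 2)(m - 2) + (0)
The last nonzero remainder m - 2 is already monic.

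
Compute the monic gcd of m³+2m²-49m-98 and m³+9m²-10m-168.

Repeated division with remainder:
  m³+2m²-49m-98 = (m³+9m²-10m-168) + (-7m²-39m+70)
  m³+9m²-10m-168 = (-(1/7)m-24/49)(-7m²-39m+70) + (-(936/49)m-936/7)
  -7m²-39m+70 = ((343/936)m-245/468)(-(936/49)m-936/7) + (0)
Last nonzero remainder: -(936/49)m-936/7. Dividing through by -936/49 gives the monic gcd m+7.

m+7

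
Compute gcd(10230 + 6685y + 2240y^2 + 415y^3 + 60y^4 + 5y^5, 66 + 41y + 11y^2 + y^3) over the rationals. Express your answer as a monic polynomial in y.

66 + 41y + 11y^2 + y^3

Repeated division with remainder:
  5y^5 + 60y^4 + 415y^3 + 2240y^2 + 6685y + 10230 = (5y^2 + 5y + 155)(y^3 + 11y^2 + 41y + 66) + (0)
The last nonzero remainder y^3 + 11y^2 + 41y + 66 is already monic.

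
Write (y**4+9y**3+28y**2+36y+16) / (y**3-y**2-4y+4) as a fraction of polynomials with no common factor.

(y**3+7y**2+14y+8)/(y**2-3y+2)

Euclidean algorithm in ℚ[y]:
  y**4+9y**3+28y**2+36y+16 = (y+10)(y**3-y**2-4y+4) + (42y**2+72y-24)
  y**3-y**2-4y+4 = ((1/42)y-19/294)(42y**2+72y-24) + ((60/49)y+120/49)
  42y**2+72y-24 = ((343/10)y-49/5)((60/49)y+120/49) + (0)
Last nonzero remainder: (60/49)y+120/49. Dividing through by 60/49 gives the monic gcd y+2.
Cancel y+2 from numerator and denominator to get the reduced form.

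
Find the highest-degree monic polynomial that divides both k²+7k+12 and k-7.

Repeated division with remainder:
  k²+7k+12 = (k+14)(k-7) + (110)
  k-7 = ((1/110)k-7/110)(110) + (0)
The last nonzero remainder is the constant 110, so the polynomials are coprime and gcd = 1.

1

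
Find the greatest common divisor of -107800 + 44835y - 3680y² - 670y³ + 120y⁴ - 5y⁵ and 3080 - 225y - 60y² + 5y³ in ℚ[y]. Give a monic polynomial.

616 - 45y - 12y² + y³

Repeated division with remainder:
  -5y⁵ + 120y⁴ - 670y³ - 3680y² + 44835y - 107800 = (-y² + 12y - 35)(5y³ - 60y² - 225y + 3080) + (0)
Last nonzero remainder: 5y³ - 60y² - 225y + 3080. Dividing through by 5 gives the monic gcd y³ - 12y² - 45y + 616.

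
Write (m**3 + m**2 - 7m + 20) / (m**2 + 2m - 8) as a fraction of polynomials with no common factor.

(m**2 - 3m + 5)/(m - 2)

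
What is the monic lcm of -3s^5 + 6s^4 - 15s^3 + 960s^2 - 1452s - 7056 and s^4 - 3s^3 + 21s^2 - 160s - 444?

By polynomial division,
  -3s^5 + 6s^4 - 15s^3 + 960s^2 - 1452s - 7056 = (-3s - 3)(s^4 - 3s^3 + 21s^2 - 160s - 444) + (39s^3 + 543s^2 - 3264s - 8388)
  s^4 - 3s^3 + 21s^2 - 160s - 444 = ((1/39)s - 220/507)(39s^3 + 543s^2 - 3264s - 8388) + ((57513/169)s^2 - (230052/169)s - 690156/169)
  39s^3 + 543s^2 - 3264s - 8388 = ((2197/19171)s + 39377/19171)((57513/169)s^2 - (230052/169)s - 690156/169) + (0)
Last nonzero remainder: (57513/169)s^2 - (230052/169)s - 690156/169. Dividing through by 57513/169 gives the monic gcd s^2 - 4s - 12.
Then lcm(f, g) = f·g / gcd(f, g); expanding and making the result monic gives the answer.

s^7 - s^6 + 40s^5 - 389s^4 + 349s^3 - 9004s^2 + 20260s + 87024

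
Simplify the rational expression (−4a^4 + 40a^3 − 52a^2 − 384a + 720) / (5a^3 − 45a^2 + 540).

By polynomial division,
  −4a^4 + 40a^3 − 52a^2 − 384a + 720 = (−(4/5)a + 4/5)(5a^3 − 45a^2 + 540) + (−16a^2 + 48a + 288)
  5a^3 − 45a^2 + 540 = (−(5/16)a + 15/8)(−16a^2 + 48a + 288) + (0)
Last nonzero remainder: −16a^2 + 48a + 288. Dividing through by −16 gives the monic gcd a^2 − 3a − 18.
Cancel a^2 − 3a − 18 from numerator and denominator to get the reduced form.

(−4a^2 + 28a − 40)/(5a − 30)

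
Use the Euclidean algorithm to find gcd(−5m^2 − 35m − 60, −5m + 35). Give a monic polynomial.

Repeated division with remainder:
  −5m^2 − 35m − 60 = (m + 14)(−5m + 35) + (−550)
  −5m + 35 = ((1/110)m − 7/110)(−550) + (0)
The last nonzero remainder is the constant −550, so the polynomials are coprime and gcd = 1.

1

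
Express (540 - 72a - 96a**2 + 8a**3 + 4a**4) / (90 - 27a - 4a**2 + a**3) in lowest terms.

Repeated division with remainder:
  4a**4 + 8a**3 - 96a**2 - 72a + 540 = (4a + 24)(a**3 - 4a**2 - 27a + 90) + (108a**2 + 216a - 1620)
  a**3 - 4a**2 - 27a + 90 = ((1/108)a - 1/18)(108a**2 + 216a - 1620) + (0)
Last nonzero remainder: 108a**2 + 216a - 1620. Dividing through by 108 gives the monic gcd a**2 + 2a - 15.
Cancel a**2 + 2a - 15 from numerator and denominator to get the reduced form.

(-36 + 4a**2)/(-6 + a)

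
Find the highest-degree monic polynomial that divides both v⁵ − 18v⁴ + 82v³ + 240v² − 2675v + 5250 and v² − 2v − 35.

v² − 2v − 35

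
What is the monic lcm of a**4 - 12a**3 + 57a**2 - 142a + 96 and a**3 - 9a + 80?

a**5 - 7a**4 - 3a**3 + 143a**2 - 614a + 480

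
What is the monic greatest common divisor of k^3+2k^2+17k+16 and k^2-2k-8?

1

Repeated division with remainder:
  k^3+2k^2+17k+16 = (k+4)(k^2-2k-8) + (33k+48)
  k^2-2k-8 = ((1/33)k-38/363)(33k+48) + (-360/121)
  33k+48 = (-(1331/120)k-242/15)(-360/121) + (0)
The last nonzero remainder is the constant -360/121, so the polynomials are coprime and gcd = 1.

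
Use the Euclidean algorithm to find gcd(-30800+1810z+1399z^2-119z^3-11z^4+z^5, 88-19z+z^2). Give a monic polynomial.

88-19z+z^2

Repeated division with remainder:
  z^5-11z^4-119z^3+1399z^2+1810z-30800 = (z^3+8z^2-55z-350)(z^2-19z+88) + (0)
The last nonzero remainder z^2-19z+88 is already monic.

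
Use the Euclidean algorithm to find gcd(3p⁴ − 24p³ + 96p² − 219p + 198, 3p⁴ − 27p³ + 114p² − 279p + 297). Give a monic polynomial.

By polynomial division,
  3p⁴ − 24p³ + 96p² − 219p + 198 = (3p⁴ − 27p³ + 114p² − 279p + 297) + (3p³ − 18p² + 60p − 99)
  3p⁴ − 27p³ + 114p² − 279p + 297 = (p − 3)(3p³ − 18p² + 60p − 99) + (0)
Last nonzero remainder: 3p³ − 18p² + 60p − 99. Dividing through by 3 gives the monic gcd p³ − 6p² + 20p − 33.

p³ − 6p² + 20p − 33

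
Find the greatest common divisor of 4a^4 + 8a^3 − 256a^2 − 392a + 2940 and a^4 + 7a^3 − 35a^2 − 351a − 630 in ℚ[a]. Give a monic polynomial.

Apply the Euclidean algorithm:
  4a^4 + 8a^3 − 256a^2 − 392a + 2940 = (4)(a^4 + 7a^3 − 35a^2 − 351a − 630) + (−20a^3 − 116a^2 + 1012a + 5460)
  a^4 + 7a^3 − 35a^2 − 351a − 630 = (−(1/20)a − 3/50)(−20a^3 − 116a^2 + 1012a + 5460) + ((216/25)a^2 − (432/25)a − 1512/5)
  −20a^3 − 116a^2 + 1012a + 5460 = (−(125/54)a − 325/18)((216/25)a^2 − (432/25)a − 1512/5) + (0)
Last nonzero remainder: (216/25)a^2 − (432/25)a − 1512/5. Dividing through by 216/25 gives the monic gcd a^2 − 2a − 35.

a^2 − 2a − 35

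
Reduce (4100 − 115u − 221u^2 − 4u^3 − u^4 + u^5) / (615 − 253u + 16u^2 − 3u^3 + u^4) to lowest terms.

Apply the Euclidean algorithm:
  u^5 − u^4 − 4u^3 − 221u^2 − 115u + 4100 = (u + 2)(u^4 − 3u^3 + 16u^2 − 253u + 615) + (−14u^3 − 224u + 2870)
  u^4 − 3u^3 + 16u^2 − 253u + 615 = (−(1/14)u + 3/14)(−14u^3 − 224u + 2870) + (0)
Last nonzero remainder: −14u^3 − 224u + 2870. Dividing through by −14 gives the monic gcd u^3 + 16u − 205.
Cancel u^3 + 16u − 205 from numerator and denominator to get the reduced form.

(−20 − u + u^2)/(−3 + u)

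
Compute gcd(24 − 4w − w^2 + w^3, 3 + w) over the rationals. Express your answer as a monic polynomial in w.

3 + w

Euclidean algorithm in ℚ[w]:
  w^3 − w^2 − 4w + 24 = (w^2 − 4w + 8)(w + 3) + (0)
The last nonzero remainder w + 3 is already monic.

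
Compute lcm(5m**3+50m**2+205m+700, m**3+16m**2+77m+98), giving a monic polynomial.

m**5+19m**4+145m**3+649m**2+1834m+1960

Repeated division with remainder:
  5m**3+50m**2+205m+700 = (5)(m**3+16m**2+77m+98) + (−30m**2−180m+210)
  m**3+16m**2+77m+98 = (−(1/30)m−1/3)(−30m**2−180m+210) + (24m+168)
  −30m**2−180m+210 = (−(5/4)m+5/4)(24m+168) + (0)
Last nonzero remainder: 24m+168. Dividing through by 24 gives the monic gcd m+7.
Then lcm(f, g) = f·g / gcd(f, g); expanding and making the result monic gives the answer.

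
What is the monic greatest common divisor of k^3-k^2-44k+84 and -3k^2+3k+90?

k-6

By polynomial division,
  k^3-k^2-44k+84 = (-(1/3)k)(-3k^2+3k+90) + (-14k+84)
  -3k^2+3k+90 = ((3/14)k+15/14)(-14k+84) + (0)
Last nonzero remainder: -14k+84. Dividing through by -14 gives the monic gcd k-6.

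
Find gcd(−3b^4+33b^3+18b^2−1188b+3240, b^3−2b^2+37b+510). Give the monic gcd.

By polynomial division,
  −3b^4+33b^3+18b^2−1188b+3240 = (−3b+27)(b^3−2b^2+37b+510) + (183b^2−657b−10530)
  b^3−2b^2+37b+510 = ((1/183)b+97/11163)(183b^2−657b−10530) + ((373030/3721)b+2238180/3721)
  183b^2−657b−10530 = ((680943/373030)b−1306071/74606)((373030/3721)b+2238180/3721) + (0)
Last nonzero remainder: (373030/3721)b+2238180/3721. Dividing through by 373030/3721 gives the monic gcd b+6.

b+6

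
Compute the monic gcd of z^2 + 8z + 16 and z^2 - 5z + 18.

1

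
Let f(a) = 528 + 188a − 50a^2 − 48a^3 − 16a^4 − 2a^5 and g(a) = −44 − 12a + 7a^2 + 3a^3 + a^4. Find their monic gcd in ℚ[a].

−22 + 5a + a^2 + a^3

Repeated division with remainder:
  −2a^5 − 16a^4 − 48a^3 − 50a^2 + 188a + 528 = (−2a − 10)(a^4 + 3a^3 + 7a^2 − 12a − 44) + (−4a^3 − 4a^2 − 20a + 88)
  a^4 + 3a^3 + 7a^2 − 12a − 44 = (−(1/4)a − 1/2)(−4a^3 − 4a^2 − 20a + 88) + (0)
Last nonzero remainder: −4a^3 − 4a^2 − 20a + 88. Dividing through by −4 gives the monic gcd a^3 + a^2 + 5a − 22.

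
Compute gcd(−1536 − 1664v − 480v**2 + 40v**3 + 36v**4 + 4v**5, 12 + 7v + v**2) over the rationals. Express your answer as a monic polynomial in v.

12 + 7v + v**2

Repeated division with remainder:
  4v**5 + 36v**4 + 40v**3 − 480v**2 − 1664v − 1536 = (4v**3 + 8v**2 − 64v − 128)(v**2 + 7v + 12) + (0)
The last nonzero remainder v**2 + 7v + 12 is already monic.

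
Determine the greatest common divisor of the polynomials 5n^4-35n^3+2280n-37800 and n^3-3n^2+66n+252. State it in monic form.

n^2-6n+84

Repeated division with remainder:
  5n^4-35n^3+2280n-37800 = (5n-20)(n^3-3n^2+66n+252) + (-390n^2+2340n-32760)
  n^3-3n^2+66n+252 = (-(1/390)n-1/130)(-390n^2+2340n-32760) + (0)
Last nonzero remainder: -390n^2+2340n-32760. Dividing through by -390 gives the monic gcd n^2-6n+84.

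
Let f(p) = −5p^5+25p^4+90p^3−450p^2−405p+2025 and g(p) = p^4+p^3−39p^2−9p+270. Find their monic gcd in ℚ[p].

Repeated division with remainder:
  −5p^5+25p^4+90p^3−450p^2−405p+2025 = (−5p+30)(p^4+p^3−39p^2−9p+270) + (−135p^3+675p^2+1215p−6075)
  p^4+p^3−39p^2−9p+270 = (−(1/135)p−2/45)(−135p^3+675p^2+1215p−6075) + (0)
Last nonzero remainder: −135p^3+675p^2+1215p−6075. Dividing through by −135 gives the monic gcd p^3−5p^2−9p+45.

p^3−5p^2−9p+45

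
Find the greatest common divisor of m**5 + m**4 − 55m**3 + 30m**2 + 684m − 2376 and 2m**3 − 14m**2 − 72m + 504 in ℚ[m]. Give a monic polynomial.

m**2 − 36

Apply the Euclidean algorithm:
  m**5 + m**4 − 55m**3 + 30m**2 + 684m − 2376 = ((1/2)m**2 + 4m + 37/2)(2m**3 − 14m**2 − 72m + 504) + (325m**2 − 11700)
  2m**3 − 14m**2 − 72m + 504 = ((2/325)m − 14/325)(325m**2 − 11700) + (0)
Last nonzero remainder: 325m**2 − 11700. Dividing through by 325 gives the monic gcd m**2 − 36.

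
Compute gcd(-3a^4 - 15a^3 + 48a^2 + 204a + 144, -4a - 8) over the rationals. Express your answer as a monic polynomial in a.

Euclidean algorithm in ℚ[a]:
  -3a^4 - 15a^3 + 48a^2 + 204a + 144 = ((3/4)a^3 + (9/4)a^2 - (33/2)a - 18)(-4a - 8) + (0)
Last nonzero remainder: -4a - 8. Dividing through by -4 gives the monic gcd a + 2.

a + 2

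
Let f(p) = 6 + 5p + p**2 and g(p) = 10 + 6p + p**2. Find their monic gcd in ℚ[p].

1

By polynomial division,
  p**2 + 5p + 6 = (p**2 + 6p + 10) + (-p - 4)
  p**2 + 6p + 10 = (-p - 2)(-p - 4) + (2)
  -p - 4 = (-(1/2)p - 2)(2) + (0)
The last nonzero remainder is the constant 2, so the polynomials are coprime and gcd = 1.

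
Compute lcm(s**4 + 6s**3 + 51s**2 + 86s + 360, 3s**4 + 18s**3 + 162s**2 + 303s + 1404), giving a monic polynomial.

s**6 + 7s**5 + 70s**4 + 215s**3 + 1109s**2 + 1478s + 4680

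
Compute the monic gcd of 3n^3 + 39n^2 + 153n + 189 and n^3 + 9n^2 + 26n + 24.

n + 3

Repeated division with remainder:
  3n^3 + 39n^2 + 153n + 189 = (3)(n^3 + 9n^2 + 26n + 24) + (12n^2 + 75n + 117)
  n^3 + 9n^2 + 26n + 24 = ((1/12)n + 11/48)(12n^2 + 75n + 117) + (−(15/16)n − 45/16)
  12n^2 + 75n + 117 = (−(64/5)n − 208/5)(−(15/16)n − 45/16) + (0)
Last nonzero remainder: −(15/16)n − 45/16. Dividing through by −15/16 gives the monic gcd n + 3.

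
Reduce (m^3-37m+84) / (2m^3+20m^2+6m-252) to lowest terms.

(m-4)/(2m+12)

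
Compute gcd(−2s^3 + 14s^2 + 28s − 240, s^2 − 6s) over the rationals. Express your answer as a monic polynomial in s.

s − 6

Repeated division with remainder:
  −2s^3 + 14s^2 + 28s − 240 = (−2s + 2)(s^2 − 6s) + (40s − 240)
  s^2 − 6s = ((1/40)s)(40s − 240) + (0)
Last nonzero remainder: 40s − 240. Dividing through by 40 gives the monic gcd s − 6.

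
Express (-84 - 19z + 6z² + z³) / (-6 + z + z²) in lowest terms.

(-28 + 3z + z²)/(-2 + z)

Apply the Euclidean algorithm:
  z³ + 6z² - 19z - 84 = (z + 5)(z² + z - 6) + (-18z - 54)
  z² + z - 6 = (-(1/18)z + 1/9)(-18z - 54) + (0)
Last nonzero remainder: -18z - 54. Dividing through by -18 gives the monic gcd z + 3.
Cancel z + 3 from numerator and denominator to get the reduced form.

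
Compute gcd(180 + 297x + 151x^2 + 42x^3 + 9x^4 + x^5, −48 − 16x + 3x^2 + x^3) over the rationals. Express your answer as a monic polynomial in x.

Repeated division with remainder:
  x^5 + 9x^4 + 42x^3 + 151x^2 + 297x + 180 = (x^2 + 6x + 40)(x^3 + 3x^2 − 16x − 48) + (175x^2 + 1225x + 2100)
  x^3 + 3x^2 − 16x − 48 = ((1/175)x − 4/175)(175x^2 + 1225x + 2100) + (0)
Last nonzero remainder: 175x^2 + 1225x + 2100. Dividing through by 175 gives the monic gcd x^2 + 7x + 12.

12 + 7x + x^2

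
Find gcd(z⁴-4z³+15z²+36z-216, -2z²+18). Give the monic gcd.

z²-9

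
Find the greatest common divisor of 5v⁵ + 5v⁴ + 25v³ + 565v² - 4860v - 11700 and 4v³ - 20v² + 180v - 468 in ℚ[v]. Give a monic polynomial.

Repeated division with remainder:
  5v⁵ + 5v⁴ + 25v³ + 565v² - 4860v - 11700 = ((5/4)v² + (15/2)v - 25/2)(4v³ - 20v² + 180v - 468) + (-450v² + 900v - 17550)
  4v³ - 20v² + 180v - 468 = (-(2/225)v + 2/75)(-450v² + 900v - 17550) + (0)
Last nonzero remainder: -450v² + 900v - 17550. Dividing through by -450 gives the monic gcd v² - 2v + 39.

v² - 2v + 39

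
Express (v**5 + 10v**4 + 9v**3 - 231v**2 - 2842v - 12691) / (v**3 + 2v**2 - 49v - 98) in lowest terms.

(v**3 + 10v**2 + 58v + 259)/(v + 2)

Apply the Euclidean algorithm:
  v**5 + 10v**4 + 9v**3 - 231v**2 - 2842v - 12691 = (v**2 + 8v + 42)(v**3 + 2v**2 - 49v - 98) + (175v**2 - 8575)
  v**3 + 2v**2 - 49v - 98 = ((1/175)v + 2/175)(175v**2 - 8575) + (0)
Last nonzero remainder: 175v**2 - 8575. Dividing through by 175 gives the monic gcd v**2 - 49.
Cancel v**2 - 49 from numerator and denominator to get the reduced form.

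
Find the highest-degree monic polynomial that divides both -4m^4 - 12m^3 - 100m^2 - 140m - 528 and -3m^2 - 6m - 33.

m^2 + 2m + 11

Apply the Euclidean algorithm:
  -4m^4 - 12m^3 - 100m^2 - 140m - 528 = ((4/3)m^2 + (4/3)m + 16)(-3m^2 - 6m - 33) + (0)
Last nonzero remainder: -3m^2 - 6m - 33. Dividing through by -3 gives the monic gcd m^2 + 2m + 11.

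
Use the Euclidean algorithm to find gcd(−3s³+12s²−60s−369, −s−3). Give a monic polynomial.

s+3

By polynomial division,
  −3s³+12s²−60s−369 = (3s²−21s+123)(−s−3) + (0)
Last nonzero remainder: −s−3. Dividing through by −1 gives the monic gcd s+3.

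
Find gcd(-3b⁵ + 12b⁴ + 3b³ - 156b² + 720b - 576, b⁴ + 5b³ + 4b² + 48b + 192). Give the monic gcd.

b³ + b² + 48

Apply the Euclidean algorithm:
  -3b⁵ + 12b⁴ + 3b³ - 156b² + 720b - 576 = (-3b + 27)(b⁴ + 5b³ + 4b² + 48b + 192) + (-120b³ - 120b² - 5760)
  b⁴ + 5b³ + 4b² + 48b + 192 = (-(1/120)b - 1/30)(-120b³ - 120b² - 5760) + (0)
Last nonzero remainder: -120b³ - 120b² - 5760. Dividing through by -120 gives the monic gcd b³ + b² + 48.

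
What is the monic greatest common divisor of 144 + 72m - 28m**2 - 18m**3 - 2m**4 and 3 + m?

Apply the Euclidean algorithm:
  -2m**4 - 18m**3 - 28m**2 + 72m + 144 = (-2m**3 - 12m**2 + 8m + 48)(m + 3) + (0)
The last nonzero remainder m + 3 is already monic.

3 + m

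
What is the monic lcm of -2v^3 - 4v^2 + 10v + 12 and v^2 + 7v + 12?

v^4 + 6v^3 + 3v^2 - 26v - 24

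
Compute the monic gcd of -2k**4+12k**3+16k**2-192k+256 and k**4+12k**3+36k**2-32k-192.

k**2+2k-8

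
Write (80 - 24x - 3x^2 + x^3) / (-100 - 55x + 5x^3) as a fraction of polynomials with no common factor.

(-20 + x + x^2)/(25 + 20x + 5x^2)

Repeated division with remainder:
  x^3 - 3x^2 - 24x + 80 = (1/5)(5x^3 - 55x - 100) + (-3x^2 - 13x + 100)
  5x^3 - 55x - 100 = (-(5/3)x + 65/9)(-3x^2 - 13x + 100) + ((1850/9)x - 7400/9)
  -3x^2 - 13x + 100 = (-(27/1850)x - 9/74)((1850/9)x - 7400/9) + (0)
Last nonzero remainder: (1850/9)x - 7400/9. Dividing through by 1850/9 gives the monic gcd x - 4.
Cancel x - 4 from numerator and denominator to get the reduced form.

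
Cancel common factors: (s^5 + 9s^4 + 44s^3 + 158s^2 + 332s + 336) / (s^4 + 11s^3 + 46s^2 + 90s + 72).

By polynomial division,
  s^5 + 9s^4 + 44s^3 + 158s^2 + 332s + 336 = (s - 2)(s^4 + 11s^3 + 46s^2 + 90s + 72) + (20s^3 + 160s^2 + 440s + 480)
  s^4 + 11s^3 + 46s^2 + 90s + 72 = ((1/20)s + 3/20)(20s^3 + 160s^2 + 440s + 480) + (0)
Last nonzero remainder: 20s^3 + 160s^2 + 440s + 480. Dividing through by 20 gives the monic gcd s^3 + 8s^2 + 22s + 24.
Cancel s^3 + 8s^2 + 22s + 24 from numerator and denominator to get the reduced form.

(s^2 + s + 14)/(s + 3)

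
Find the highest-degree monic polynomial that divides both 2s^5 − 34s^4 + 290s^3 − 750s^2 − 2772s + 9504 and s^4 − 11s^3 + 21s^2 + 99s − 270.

s^3 − 6s^2 − 9s + 54

Apply the Euclidean algorithm:
  2s^5 − 34s^4 + 290s^3 − 750s^2 − 2772s + 9504 = (2s − 12)(s^4 − 11s^3 + 21s^2 + 99s − 270) + (116s^3 − 696s^2 − 1044s + 6264)
  s^4 − 11s^3 + 21s^2 + 99s − 270 = ((1/116)s − 5/116)(116s^3 − 696s^2 − 1044s + 6264) + (0)
Last nonzero remainder: 116s^3 − 696s^2 − 1044s + 6264. Dividing through by 116 gives the monic gcd s^3 − 6s^2 − 9s + 54.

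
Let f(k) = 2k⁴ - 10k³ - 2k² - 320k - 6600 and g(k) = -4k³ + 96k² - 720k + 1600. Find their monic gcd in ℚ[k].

Apply the Euclidean algorithm:
  2k⁴ - 10k³ - 2k² - 320k - 6600 = (-(1/2)k - 19/2)(-4k³ + 96k² - 720k + 1600) + (550k² - 6360k + 8600)
  -4k³ + 96k² - 720k + 1600 = (-(2/275)k + 1368/15125)(550k² - 6360k + 8600) + (-(248704/3025)k + 497408/605)
  550k² - 6360k + 8600 = (-(831875/124352)k + 650375/62176)(-(248704/3025)k + 497408/605) + (0)
Last nonzero remainder: -(248704/3025)k + 497408/605. Dividing through by -248704/3025 gives the monic gcd k - 10.

k - 10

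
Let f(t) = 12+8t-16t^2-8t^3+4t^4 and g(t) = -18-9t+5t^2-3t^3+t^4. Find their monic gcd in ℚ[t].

-3-2t+t^2

Repeated division with remainder:
  4t^4-8t^3-16t^2+8t+12 = (4)(t^4-3t^3+5t^2-9t-18) + (4t^3-36t^2+44t+84)
  t^4-3t^3+5t^2-9t-18 = ((1/4)t+3/2)(4t^3-36t^2+44t+84) + (48t^2-96t-144)
  4t^3-36t^2+44t+84 = ((1/12)t-7/12)(48t^2-96t-144) + (0)
Last nonzero remainder: 48t^2-96t-144. Dividing through by 48 gives the monic gcd t^2-2t-3.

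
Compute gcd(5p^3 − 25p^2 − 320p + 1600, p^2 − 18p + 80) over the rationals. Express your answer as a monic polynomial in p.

By polynomial division,
  5p^3 − 25p^2 − 320p + 1600 = (5p + 65)(p^2 − 18p + 80) + (450p − 3600)
  p^2 − 18p + 80 = ((1/450)p − 1/45)(450p − 3600) + (0)
Last nonzero remainder: 450p − 3600. Dividing through by 450 gives the monic gcd p − 8.

p − 8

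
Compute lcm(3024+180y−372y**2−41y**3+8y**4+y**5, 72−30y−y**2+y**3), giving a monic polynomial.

−12096+2304y+1668y**2−208y**3−73y**4+4y**5+y**6

By polynomial division,
  y**5+8y**4−41y**3−372y**2+180y+3024 = (y**2+9y−2)(y**3−y**2−30y+72) + (−176y**2−528y+3168)
  y**3−y**2−30y+72 = (−(1/176)y+1/44)(−176y**2−528y+3168) + (0)
Last nonzero remainder: −176y**2−528y+3168. Dividing through by −176 gives the monic gcd y**2+3y−18.
Then lcm(f, g) = f·g / gcd(f, g); expanding and making the result monic gives the answer.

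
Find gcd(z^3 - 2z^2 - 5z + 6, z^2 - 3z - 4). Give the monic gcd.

1

Repeated division with remainder:
  z^3 - 2z^2 - 5z + 6 = (z + 1)(z^2 - 3z - 4) + (2z + 10)
  z^2 - 3z - 4 = ((1/2)z - 4)(2z + 10) + (36)
  2z + 10 = ((1/18)z + 5/18)(36) + (0)
The last nonzero remainder is the constant 36, so the polynomials are coprime and gcd = 1.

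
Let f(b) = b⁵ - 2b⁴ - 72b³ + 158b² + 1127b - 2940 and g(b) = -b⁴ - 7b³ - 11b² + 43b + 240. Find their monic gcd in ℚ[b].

b² + 2b - 15

Apply the Euclidean algorithm:
  b⁵ - 2b⁴ - 72b³ + 158b² + 1127b - 2940 = (-b + 9)(-b⁴ - 7b³ - 11b² + 43b + 240) + (-20b³ + 300b² + 980b - 5100)
  -b⁴ - 7b³ - 11b² + 43b + 240 = ((1/20)b + 11/10)(-20b³ + 300b² + 980b - 5100) + (-390b² - 780b + 5850)
  -20b³ + 300b² + 980b - 5100 = ((2/39)b - 34/39)(-390b² - 780b + 5850) + (0)
Last nonzero remainder: -390b² - 780b + 5850. Dividing through by -390 gives the monic gcd b² + 2b - 15.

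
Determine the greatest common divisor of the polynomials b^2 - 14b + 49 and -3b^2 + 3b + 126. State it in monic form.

b - 7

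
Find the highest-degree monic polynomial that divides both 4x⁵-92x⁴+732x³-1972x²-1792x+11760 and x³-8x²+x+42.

x²-5x-14

Apply the Euclidean algorithm:
  4x⁵-92x⁴+732x³-1972x²-1792x+11760 = (4x²-60x+248)(x³-8x²+x+42) + (-96x²+480x+1344)
  x³-8x²+x+42 = (-(1/96)x+1/32)(-96x²+480x+1344) + (0)
Last nonzero remainder: -96x²+480x+1344. Dividing through by -96 gives the monic gcd x²-5x-14.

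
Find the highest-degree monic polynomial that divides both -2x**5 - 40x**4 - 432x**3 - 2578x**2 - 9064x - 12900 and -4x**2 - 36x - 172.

By polynomial division,
  -2x**5 - 40x**4 - 432x**3 - 2578x**2 - 9064x - 12900 = ((1/2)x**3 + (11/2)x**2 + 37x + 75)(-4x**2 - 36x - 172) + (0)
Last nonzero remainder: -4x**2 - 36x - 172. Dividing through by -4 gives the monic gcd x**2 + 9x + 43.

x**2 + 9x + 43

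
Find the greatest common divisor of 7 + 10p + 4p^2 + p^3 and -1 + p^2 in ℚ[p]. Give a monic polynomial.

Repeated division with remainder:
  p^3 + 4p^2 + 10p + 7 = (p + 4)(p^2 - 1) + (11p + 11)
  p^2 - 1 = ((1/11)p - 1/11)(11p + 11) + (0)
Last nonzero remainder: 11p + 11. Dividing through by 11 gives the monic gcd p + 1.

1 + p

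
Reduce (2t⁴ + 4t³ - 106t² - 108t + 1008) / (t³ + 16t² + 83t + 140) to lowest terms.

(2t² - 18t + 36)/(t + 5)

Euclidean algorithm in ℚ[t]:
  2t⁴ + 4t³ - 106t² - 108t + 1008 = (2t - 28)(t³ + 16t² + 83t + 140) + (176t² + 1936t + 4928)
  t³ + 16t² + 83t + 140 = ((1/176)t + 5/176)(176t² + 1936t + 4928) + (0)
Last nonzero remainder: 176t² + 1936t + 4928. Dividing through by 176 gives the monic gcd t² + 11t + 28.
Cancel t² + 11t + 28 from numerator and denominator to get the reduced form.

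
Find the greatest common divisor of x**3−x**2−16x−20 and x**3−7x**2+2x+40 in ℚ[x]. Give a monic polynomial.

By polynomial division,
  x**3−x**2−16x−20 = (x**3−7x**2+2x+40) + (6x**2−18x−60)
  x**3−7x**2+2x+40 = ((1/6)x−2/3)(6x**2−18x−60) + (0)
Last nonzero remainder: 6x**2−18x−60. Dividing through by 6 gives the monic gcd x**2−3x−10.

x**2−3x−10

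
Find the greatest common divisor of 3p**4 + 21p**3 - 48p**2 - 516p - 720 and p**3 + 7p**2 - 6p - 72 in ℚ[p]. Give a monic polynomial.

p**2 + 10p + 24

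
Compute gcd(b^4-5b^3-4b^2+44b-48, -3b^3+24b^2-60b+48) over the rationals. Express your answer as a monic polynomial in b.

b^3-8b^2+20b-16

By polynomial division,
  b^4-5b^3-4b^2+44b-48 = (-(1/3)b-1)(-3b^3+24b^2-60b+48) + (0)
Last nonzero remainder: -3b^3+24b^2-60b+48. Dividing through by -3 gives the monic gcd b^3-8b^2+20b-16.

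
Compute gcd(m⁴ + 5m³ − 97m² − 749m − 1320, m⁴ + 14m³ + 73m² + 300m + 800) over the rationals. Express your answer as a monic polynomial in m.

By polynomial division,
  m⁴ + 5m³ − 97m² − 749m − 1320 = (m⁴ + 14m³ + 73m² + 300m + 800) + (−9m³ − 170m² − 1049m − 2120)
  m⁴ + 14m³ + 73m² + 300m + 800 = (−(1/9)m + 44/81)(−9m³ − 170m² − 1049m − 2120) + ((3952/81)m² + (51376/81)m + 158080/81)
  −9m³ − 170m² − 1049m − 2120 = (−(729/3952)m − 4293/3952)((3952/81)m² + (51376/81)m + 158080/81) + (0)
Last nonzero remainder: (3952/81)m² + (51376/81)m + 158080/81. Dividing through by 3952/81 gives the monic gcd m² + 13m + 40.

m² + 13m + 40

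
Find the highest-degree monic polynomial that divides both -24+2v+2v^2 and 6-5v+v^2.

-3+v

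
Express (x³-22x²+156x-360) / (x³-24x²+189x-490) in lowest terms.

(x²-12x+36)/(x²-14x+49)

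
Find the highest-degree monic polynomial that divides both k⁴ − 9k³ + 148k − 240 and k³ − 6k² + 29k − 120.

k − 5

By polynomial division,
  k⁴ − 9k³ + 148k − 240 = (k − 3)(k³ − 6k² + 29k − 120) + (−47k² + 355k − 600)
  k³ − 6k² + 29k − 120 = (−(1/47)k − 73/2209)(−47k² + 355k − 600) + ((61776/2209)k − 308880/2209)
  −47k² + 355k − 600 = (−(103823/61776)k + 11045/2574)((61776/2209)k − 308880/2209) + (0)
Last nonzero remainder: (61776/2209)k − 308880/2209. Dividing through by 61776/2209 gives the monic gcd k − 5.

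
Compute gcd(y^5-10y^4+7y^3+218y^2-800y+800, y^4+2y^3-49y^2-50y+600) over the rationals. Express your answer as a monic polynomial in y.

By polynomial division,
  y^5-10y^4+7y^3+218y^2-800y+800 = (y-12)(y^4+2y^3-49y^2-50y+600) + (80y^3-320y^2-2000y+8000)
  y^4+2y^3-49y^2-50y+600 = ((1/80)y+3/40)(80y^3-320y^2-2000y+8000) + (0)
Last nonzero remainder: 80y^3-320y^2-2000y+8000. Dividing through by 80 gives the monic gcd y^3-4y^2-25y+100.

y^3-4y^2-25y+100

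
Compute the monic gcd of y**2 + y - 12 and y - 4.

1

Apply the Euclidean algorithm:
  y**2 + y - 12 = (y + 5)(y - 4) + (8)
  y - 4 = ((1/8)y - 1/2)(8) + (0)
The last nonzero remainder is the constant 8, so the polynomials are coprime and gcd = 1.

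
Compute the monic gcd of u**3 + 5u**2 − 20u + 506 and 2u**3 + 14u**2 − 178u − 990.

By polynomial division,
  u**3 + 5u**2 − 20u + 506 = (1/2)(2u**3 + 14u**2 − 178u − 990) + (−2u**2 + 69u + 1001)
  2u**3 + 14u**2 − 178u − 990 = (−u − 83/2)(−2u**2 + 69u + 1001) + ((7373/2)u + 81103/2)
  −2u**2 + 69u + 1001 = (−(4/7373)u + 182/7373)((7373/2)u + 81103/2) + (0)
Last nonzero remainder: (7373/2)u + 81103/2. Dividing through by 7373/2 gives the monic gcd u + 11.

u + 11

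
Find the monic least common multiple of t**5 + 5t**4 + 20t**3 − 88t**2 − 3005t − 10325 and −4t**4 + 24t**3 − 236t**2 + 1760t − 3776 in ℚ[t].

t**7 − 3t**6 − 4t**5 − 168t**4 − 1981t**3 + 12307t**2 + 34520t − 165200

Euclidean algorithm in ℚ[t]:
  t**5 + 5t**4 + 20t**3 − 88t**2 − 3005t − 10325 = (−(1/4)t − 11/4)(−4t**4 + 24t**3 − 236t**2 + 1760t − 3776) + (27t**3 − 297t**2 + 891t − 20709)
  −4t**4 + 24t**3 − 236t**2 + 1760t − 3776 = (−(4/27)t − 20/27)(27t**3 − 297t**2 + 891t − 20709) + (−324t**2 − 648t − 19116)
  27t**3 − 297t**2 + 891t − 20709 = (−(1/12)t + 13/12)(−324t**2 − 648t − 19116) + (0)
Last nonzero remainder: −324t**2 − 648t − 19116. Dividing through by −324 gives the monic gcd t**2 + 2t + 59.
Then lcm(f, g) = f·g / gcd(f, g); expanding and making the result monic gives the answer.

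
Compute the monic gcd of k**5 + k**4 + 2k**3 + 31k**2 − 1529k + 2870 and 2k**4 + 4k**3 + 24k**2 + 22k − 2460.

k**3 − 4k**2 + 36k − 205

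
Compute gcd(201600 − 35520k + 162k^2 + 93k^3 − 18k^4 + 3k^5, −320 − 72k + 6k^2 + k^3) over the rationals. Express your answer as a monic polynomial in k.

−80 + 2k + k^2

Apply the Euclidean algorithm:
  3k^5 − 18k^4 + 93k^3 + 162k^2 − 35520k + 201600 = (3k^2 − 36k + 525)(k^3 + 6k^2 − 72k − 320) + (−4620k^2 − 9240k + 369600)
  k^3 + 6k^2 − 72k − 320 = (−(1/4620)k − 1/1155)(−4620k^2 − 9240k + 369600) + (0)
Last nonzero remainder: −4620k^2 − 9240k + 369600. Dividing through by −4620 gives the monic gcd k^2 + 2k − 80.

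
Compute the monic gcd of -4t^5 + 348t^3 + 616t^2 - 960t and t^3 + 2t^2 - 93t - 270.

Repeated division with remainder:
  -4t^5 + 348t^3 + 616t^2 - 960t = (-4t^2 + 8t - 40)(t^3 + 2t^2 - 93t - 270) + (360t^2 - 2520t - 10800)
  t^3 + 2t^2 - 93t - 270 = ((1/360)t + 1/40)(360t^2 - 2520t - 10800) + (0)
Last nonzero remainder: 360t^2 - 2520t - 10800. Dividing through by 360 gives the monic gcd t^2 - 7t - 30.

t^2 - 7t - 30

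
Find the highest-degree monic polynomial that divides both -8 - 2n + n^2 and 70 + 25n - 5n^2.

Repeated division with remainder:
  n^2 - 2n - 8 = (-1/5)(-5n^2 + 25n + 70) + (3n + 6)
  -5n^2 + 25n + 70 = (-(5/3)n + 35/3)(3n + 6) + (0)
Last nonzero remainder: 3n + 6. Dividing through by 3 gives the monic gcd n + 2.

2 + n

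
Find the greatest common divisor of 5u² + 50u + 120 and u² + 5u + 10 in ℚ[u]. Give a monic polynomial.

Repeated division with remainder:
  5u² + 50u + 120 = (5)(u² + 5u + 10) + (25u + 70)
  u² + 5u + 10 = ((1/25)u + 11/125)(25u + 70) + (96/25)
  25u + 70 = ((625/96)u + 875/48)(96/25) + (0)
The last nonzero remainder is the constant 96/25, so the polynomials are coprime and gcd = 1.

1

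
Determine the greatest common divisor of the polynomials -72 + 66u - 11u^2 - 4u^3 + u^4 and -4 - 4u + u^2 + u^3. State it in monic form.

-2 + u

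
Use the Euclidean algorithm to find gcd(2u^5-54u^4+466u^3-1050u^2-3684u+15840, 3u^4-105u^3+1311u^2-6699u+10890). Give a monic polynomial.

Euclidean algorithm in ℚ[u]:
  2u^5-54u^4+466u^3-1050u^2-3684u+15840 = ((2/3)u+16/3)(3u^4-105u^3+1311u^2-6699u+10890) + (152u^3-3576u^2+24784u-42240)
  3u^4-105u^3+1311u^2-6699u+10890 = ((3/152)u-327/1444)(152u^3-3576u^2+24784u-42240) + ((4347/361)u^2-(91287/361)u+478170/361)
  152u^3-3576u^2+24784u-42240 = ((54872/4347)u-46208/1449)((4347/361)u^2-(91287/361)u+478170/361) + (0)
Last nonzero remainder: (4347/361)u^2-(91287/361)u+478170/361. Dividing through by 4347/361 gives the monic gcd u^2-21u+110.

u^2-21u+110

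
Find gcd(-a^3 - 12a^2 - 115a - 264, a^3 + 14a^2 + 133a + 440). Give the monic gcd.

a^2 + 9a + 88

Euclidean algorithm in ℚ[a]:
  -a^3 - 12a^2 - 115a - 264 = (-1)(a^3 + 14a^2 + 133a + 440) + (2a^2 + 18a + 176)
  a^3 + 14a^2 + 133a + 440 = ((1/2)a + 5/2)(2a^2 + 18a + 176) + (0)
Last nonzero remainder: 2a^2 + 18a + 176. Dividing through by 2 gives the monic gcd a^2 + 9a + 88.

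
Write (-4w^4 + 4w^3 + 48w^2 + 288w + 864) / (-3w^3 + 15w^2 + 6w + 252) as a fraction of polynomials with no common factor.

Apply the Euclidean algorithm:
  -4w^4 + 4w^3 + 48w^2 + 288w + 864 = ((4/3)w + 16/3)(-3w^3 + 15w^2 + 6w + 252) + (-40w^2 - 80w - 480)
  -3w^3 + 15w^2 + 6w + 252 = ((3/40)w - 21/40)(-40w^2 - 80w - 480) + (0)
Last nonzero remainder: -40w^2 - 80w - 480. Dividing through by -40 gives the monic gcd w^2 + 2w + 12.
Cancel w^2 + 2w + 12 from numerator and denominator to get the reduced form.

(4w^2 - 12w - 72)/(3w - 21)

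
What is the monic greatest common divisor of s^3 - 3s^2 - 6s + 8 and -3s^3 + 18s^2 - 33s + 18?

Apply the Euclidean algorithm:
  s^3 - 3s^2 - 6s + 8 = (-1/3)(-3s^3 + 18s^2 - 33s + 18) + (3s^2 - 17s + 14)
  -3s^3 + 18s^2 - 33s + 18 = (-s + 1/3)(3s^2 - 17s + 14) + (-(40/3)s + 40/3)
  3s^2 - 17s + 14 = (-(9/40)s + 21/20)(-(40/3)s + 40/3) + (0)
Last nonzero remainder: -(40/3)s + 40/3. Dividing through by -40/3 gives the monic gcd s - 1.

s - 1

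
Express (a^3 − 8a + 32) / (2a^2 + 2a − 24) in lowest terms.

Apply the Euclidean algorithm:
  a^3 − 8a + 32 = ((1/2)a − 1/2)(2a^2 + 2a − 24) + (5a + 20)
  2a^2 + 2a − 24 = ((2/5)a − 6/5)(5a + 20) + (0)
Last nonzero remainder: 5a + 20. Dividing through by 5 gives the monic gcd a + 4.
Cancel a + 4 from numerator and denominator to get the reduced form.

(a^2 − 4a + 8)/(2a − 6)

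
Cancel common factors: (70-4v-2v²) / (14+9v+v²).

(10-2v)/(2+v)

Euclidean algorithm in ℚ[v]:
  -2v²-4v+70 = (-2)(v²+9v+14) + (14v+98)
  v²+9v+14 = ((1/14)v+1/7)(14v+98) + (0)
Last nonzero remainder: 14v+98. Dividing through by 14 gives the monic gcd v+7.
Cancel v+7 from numerator and denominator to get the reduced form.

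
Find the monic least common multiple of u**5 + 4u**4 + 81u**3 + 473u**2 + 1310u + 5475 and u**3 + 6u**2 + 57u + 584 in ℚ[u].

u**6 + 12u**5 + 113u**4 + 1121u**3 + 5094u**2 + 15955u + 43800

Repeated division with remainder:
  u**5 + 4u**4 + 81u**3 + 473u**2 + 1310u + 5475 = (u**2 - 2u + 36)(u**3 + 6u**2 + 57u + 584) + (-213u**2 + 426u - 15549)
  u**3 + 6u**2 + 57u + 584 = (-(1/213)u - 8/213)(-213u**2 + 426u - 15549) + (0)
Last nonzero remainder: -213u**2 + 426u - 15549. Dividing through by -213 gives the monic gcd u**2 - 2u + 73.
Then lcm(f, g) = f·g / gcd(f, g); expanding and making the result monic gives the answer.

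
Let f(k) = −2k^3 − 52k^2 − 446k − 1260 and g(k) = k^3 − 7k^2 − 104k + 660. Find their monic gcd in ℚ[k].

By polynomial division,
  −2k^3 − 52k^2 − 446k − 1260 = (−2)(k^3 − 7k^2 − 104k + 660) + (−66k^2 − 654k + 60)
  k^3 − 7k^2 − 104k + 660 = (−(1/66)k + 31/121)(−66k^2 − 654k + 60) + ((7800/121)k + 78000/121)
  −66k^2 − 654k + 60 = (−(1331/1300)k + 121/1300)((7800/121)k + 78000/121) + (0)
Last nonzero remainder: (7800/121)k + 78000/121. Dividing through by 7800/121 gives the monic gcd k + 10.

k + 10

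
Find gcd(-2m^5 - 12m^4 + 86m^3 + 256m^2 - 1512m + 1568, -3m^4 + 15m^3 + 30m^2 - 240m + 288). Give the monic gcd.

By polynomial division,
  -2m^5 - 12m^4 + 86m^3 + 256m^2 - 1512m + 1568 = ((2/3)m + 22/3)(-3m^4 + 15m^3 + 30m^2 - 240m + 288) + (-44m^3 + 196m^2 + 56m - 544)
  -3m^4 + 15m^3 + 30m^2 - 240m + 288 = ((3/44)m - 9/242)(-44m^3 + 196m^2 + 56m - 544) + ((4050/121)m^2 - (24300/121)m + 32400/121)
  -44m^3 + 196m^2 + 56m - 544 = (-(2662/2025)m - 4114/2025)((4050/121)m^2 - (24300/121)m + 32400/121) + (0)
Last nonzero remainder: (4050/121)m^2 - (24300/121)m + 32400/121. Dividing through by 4050/121 gives the monic gcd m^2 - 6m + 8.

m^2 - 6m + 8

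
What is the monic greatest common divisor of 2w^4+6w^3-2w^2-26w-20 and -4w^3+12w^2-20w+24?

Apply the Euclidean algorithm:
  2w^4+6w^3-2w^2-26w-20 = (-(1/2)w-3)(-4w^3+12w^2-20w+24) + (24w^2-74w+52)
  -4w^3+12w^2-20w+24 = (-(1/6)w-1/72)(24w^2-74w+52) + (-(445/36)w+445/18)
  24w^2-74w+52 = (-(864/445)w+936/445)(-(445/36)w+445/18) + (0)
Last nonzero remainder: -(445/36)w+445/18. Dividing through by -445/36 gives the monic gcd w-2.

w-2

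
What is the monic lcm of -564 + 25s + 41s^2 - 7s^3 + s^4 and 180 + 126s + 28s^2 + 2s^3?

-16920 - 5454s + 941s^2 + 266s^3 - 6s^4 + 4s^5 + s^6

By polynomial division,
  s^4 - 7s^3 + 41s^2 + 25s - 564 = ((1/2)s - 21/2)(2s^3 + 28s^2 + 126s + 180) + (272s^2 + 1258s + 1326)
  2s^3 + 28s^2 + 126s + 180 = ((1/136)s + 75/1088)(272s^2 + 1258s + 1326) + ((945/32)s + 2835/32)
  272s^2 + 1258s + 1326 = ((8704/945)s + 14144/945)((945/32)s + 2835/32) + (0)
Last nonzero remainder: (945/32)s + 2835/32. Dividing through by 945/32 gives the monic gcd s + 3.
Then lcm(f, g) = f·g / gcd(f, g); expanding and making the result monic gives the answer.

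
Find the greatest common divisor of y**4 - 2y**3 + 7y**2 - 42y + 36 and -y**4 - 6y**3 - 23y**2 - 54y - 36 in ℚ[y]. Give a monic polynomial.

Euclidean algorithm in ℚ[y]:
  y**4 - 2y**3 + 7y**2 - 42y + 36 = (-1)(-y**4 - 6y**3 - 23y**2 - 54y - 36) + (-8y**3 - 16y**2 - 96y)
  -y**4 - 6y**3 - 23y**2 - 54y - 36 = ((1/8)y + 1/2)(-8y**3 - 16y**2 - 96y) + (-3y**2 - 6y - 36)
  -8y**3 - 16y**2 - 96y = ((8/3)y)(-3y**2 - 6y - 36) + (0)
Last nonzero remainder: -3y**2 - 6y - 36. Dividing through by -3 gives the monic gcd y**2 + 2y + 12.

y**2 + 2y + 12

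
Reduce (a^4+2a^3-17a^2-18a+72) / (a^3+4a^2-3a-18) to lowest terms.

(a^2+a-12)/(a+3)

By polynomial division,
  a^4+2a^3-17a^2-18a+72 = (a-2)(a^3+4a^2-3a-18) + (-6a^2-6a+36)
  a^3+4a^2-3a-18 = (-(1/6)a-1/2)(-6a^2-6a+36) + (0)
Last nonzero remainder: -6a^2-6a+36. Dividing through by -6 gives the monic gcd a^2+a-6.
Cancel a^2+a-6 from numerator and denominator to get the reduced form.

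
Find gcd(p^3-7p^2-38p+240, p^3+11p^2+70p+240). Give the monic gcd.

p+6

Repeated division with remainder:
  p^3-7p^2-38p+240 = (p^3+11p^2+70p+240) + (-18p^2-108p)
  p^3+11p^2+70p+240 = (-(1/18)p-5/18)(-18p^2-108p) + (40p+240)
  -18p^2-108p = (-(9/20)p)(40p+240) + (0)
Last nonzero remainder: 40p+240. Dividing through by 40 gives the monic gcd p+6.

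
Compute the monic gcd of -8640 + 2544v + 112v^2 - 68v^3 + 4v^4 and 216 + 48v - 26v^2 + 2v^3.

-9 + v

Apply the Euclidean algorithm:
  4v^4 - 68v^3 + 112v^2 + 2544v - 8640 = (2v - 8)(2v^3 - 26v^2 + 48v + 216) + (-192v^2 + 2496v - 6912)
  2v^3 - 26v^2 + 48v + 216 = (-(1/96)v)(-192v^2 + 2496v - 6912) + (-24v + 216)
  -192v^2 + 2496v - 6912 = (8v - 32)(-24v + 216) + (0)
Last nonzero remainder: -24v + 216. Dividing through by -24 gives the monic gcd v - 9.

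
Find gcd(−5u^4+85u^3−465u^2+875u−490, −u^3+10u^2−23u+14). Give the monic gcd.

Euclidean algorithm in ℚ[u]:
  −5u^4+85u^3−465u^2+875u−490 = (5u−35)(−u^3+10u^2−23u+14) + (0)
Last nonzero remainder: −u^3+10u^2−23u+14. Dividing through by −1 gives the monic gcd u^3−10u^2+23u−14.

u^3−10u^2+23u−14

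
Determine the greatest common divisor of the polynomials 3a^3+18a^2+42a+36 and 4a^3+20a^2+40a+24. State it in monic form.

Apply the Euclidean algorithm:
  3a^3+18a^2+42a+36 = (3/4)(4a^3+20a^2+40a+24) + (3a^2+12a+18)
  4a^3+20a^2+40a+24 = ((4/3)a+4/3)(3a^2+12a+18) + (0)
Last nonzero remainder: 3a^2+12a+18. Dividing through by 3 gives the monic gcd a^2+4a+6.

a^2+4a+6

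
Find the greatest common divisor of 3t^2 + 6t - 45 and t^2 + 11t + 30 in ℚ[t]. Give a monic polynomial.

t + 5

Euclidean algorithm in ℚ[t]:
  3t^2 + 6t - 45 = (3)(t^2 + 11t + 30) + (-27t - 135)
  t^2 + 11t + 30 = (-(1/27)t - 2/9)(-27t - 135) + (0)
Last nonzero remainder: -27t - 135. Dividing through by -27 gives the monic gcd t + 5.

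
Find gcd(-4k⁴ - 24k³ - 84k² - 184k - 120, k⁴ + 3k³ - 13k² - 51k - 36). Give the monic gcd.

k² + 4k + 3

By polynomial division,
  -4k⁴ - 24k³ - 84k² - 184k - 120 = (-4)(k⁴ + 3k³ - 13k² - 51k - 36) + (-12k³ - 136k² - 388k - 264)
  k⁴ + 3k³ - 13k² - 51k - 36 = (-(1/12)k + 25/36)(-12k³ - 136k² - 388k - 264) + ((442/9)k² + (1768/9)k + 442/3)
  -12k³ - 136k² - 388k - 264 = (-(54/221)k - 396/221)((442/9)k² + (1768/9)k + 442/3) + (0)
Last nonzero remainder: (442/9)k² + (1768/9)k + 442/3. Dividing through by 442/9 gives the monic gcd k² + 4k + 3.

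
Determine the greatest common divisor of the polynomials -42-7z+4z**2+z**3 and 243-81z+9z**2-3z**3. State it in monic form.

Apply the Euclidean algorithm:
  z**3+4z**2-7z-42 = (-1/3)(-3z**3+9z**2-81z+243) + (7z**2-34z+39)
  -3z**3+9z**2-81z+243 = (-(3/7)z-39/49)(7z**2-34z+39) + (-(4476/49)z+13428/49)
  7z**2-34z+39 = (-(343/4476)z+637/4476)(-(4476/49)z+13428/49) + (0)
Last nonzero remainder: -(4476/49)z+13428/49. Dividing through by -4476/49 gives the monic gcd z-3.

-3+z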